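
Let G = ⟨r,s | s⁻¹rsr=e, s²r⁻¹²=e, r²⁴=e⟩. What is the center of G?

An element z ∈ Z(G) iff z commutes with every generator.
For example r¹² is central: (r¹²)·r = r¹³ = r·(r¹²); (r¹²)·s = s⁻¹ = s·(r¹²).
Whereas r ∉ Z(G) since r·s = rs ≠ r¹¹s⁻¹ = s·r.
Checking each of the 48 elements this way gives Z(G) = {e, r¹²}, of order 2.

Answer: {e, r¹²}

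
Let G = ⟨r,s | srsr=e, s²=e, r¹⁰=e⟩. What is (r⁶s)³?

Compute successive powers of (r⁶s), reducing at each step:
  (r⁶s)²: (r⁶s) · r⁶ = s;   s · s = e
  (r⁶s)³: e · r⁶ = r⁶;   (r⁶) · s = r⁶s

Answer: r⁶s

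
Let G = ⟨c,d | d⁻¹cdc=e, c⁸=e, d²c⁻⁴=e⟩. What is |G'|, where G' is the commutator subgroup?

G' = [G, G] is generated by all commutators. The generator-pair commutators are: [c, d] = c².
The subgroup they normally generate is {e, c², c⁴, c⁶}, of order 4.
Check: |G/G'| = 16/4 = 4 is the order of the abelianisation.

Answer: 4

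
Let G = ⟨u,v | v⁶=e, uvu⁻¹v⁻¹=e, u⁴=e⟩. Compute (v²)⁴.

Compute successive powers of (v²), reducing at each step:
  (v²)²: (v²) · v² = v⁴
  (v²)³: (v⁴) · v² = e
  (v²)⁴: e · v² = v²

Answer: v²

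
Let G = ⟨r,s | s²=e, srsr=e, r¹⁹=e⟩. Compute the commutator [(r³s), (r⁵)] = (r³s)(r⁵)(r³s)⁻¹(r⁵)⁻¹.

[(r³s), (r⁵)] = (r³s)·(r⁵)·(r³s)⁻¹·(r⁵)⁻¹.
  (r³s) · (r⁵) = r¹⁷s
  (r¹⁷s) · (r³s) = r¹⁴
  (r¹⁴) · (r¹⁴) = r⁹

Answer: r⁹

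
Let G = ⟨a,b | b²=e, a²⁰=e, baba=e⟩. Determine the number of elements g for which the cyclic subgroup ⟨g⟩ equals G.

⟨g⟩ = G would require ord(g) = |G| = 40, but the maximum element order in G is 20 < 40. So G is not cyclic and no single element generates it: the count is 0.

Answer: 0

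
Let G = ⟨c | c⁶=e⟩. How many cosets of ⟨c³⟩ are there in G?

First find ord(c³) by computing successive powers:
  (c³)¹ = c³, (c³)² = e.
So |⟨c³⟩| = ord(c³) = 2. With |G| = 6, by Lagrange [G : ⟨c³⟩] = 6/2 = 3.

Answer: 3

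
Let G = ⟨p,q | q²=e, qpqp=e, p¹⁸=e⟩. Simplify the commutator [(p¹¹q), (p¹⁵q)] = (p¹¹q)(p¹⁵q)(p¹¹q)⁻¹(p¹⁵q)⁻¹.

[(p¹¹q), (p¹⁵q)] = (p¹¹q)·(p¹⁵q)·(p¹¹q)⁻¹·(p¹⁵q)⁻¹.
  (p¹¹q) · (p¹⁵q) = p¹⁴
  (p¹⁴) · (p¹¹q) = p⁷q
  (p⁷q) · (p¹⁵q) = p¹⁰

Answer: p¹⁰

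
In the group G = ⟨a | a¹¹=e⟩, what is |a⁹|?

Compute successive powers until reaching e:
  (a⁹)¹ = a⁹, (a⁹)² = a⁷, (a⁹)³ = a⁵, (a⁹)⁴ = a³, (a⁹)⁵ = a, (a⁹)⁶ = a¹⁰, (a⁹)⁷ = a⁸, (a⁹)⁸ = a⁶, (a⁹)⁹ = a⁴, (a⁹)¹⁰ = a², (a⁹)¹¹ = e.
The smallest positive k with (a⁹)ᵏ = e is 11.

Answer: 11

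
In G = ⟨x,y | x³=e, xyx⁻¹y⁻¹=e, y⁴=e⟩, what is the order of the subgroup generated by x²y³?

|⟨x²y³⟩| equals the order of x²y³. Compute successive powers until reaching e:
  (x²y³)¹ = x²y³, (x²y³)² = xy², (x²y³)³ = y, (x²y³)⁴ = x², (x²y³)⁵ = xy³, (x²y³)⁶ = y², (x²y³)⁷ = x²y, (x²y³)⁸ = x, (x²y³)⁹ = y³, (x²y³)¹⁰ = x²y², (x²y³)¹¹ = xy, (x²y³)¹² = e.
The smallest positive k with (x²y³)ᵏ = e is 12, so |⟨x²y³⟩| = 12.

Answer: 12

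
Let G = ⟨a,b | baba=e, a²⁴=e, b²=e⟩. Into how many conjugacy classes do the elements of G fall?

The conjugacy classes (representative and size) are:
  [e] (size 1), [a²³] (size 2), [a²] (size 2), [a³] (size 2), [a²⁰] (size 2), [a¹⁹] (size 2), [a⁶] (size 2), [a⁷] (size 2), [a⁸] (size 2), [a⁹] (size 2), [a¹⁴] (size 2), [a¹¹] (size 2), [a¹²] (size 1), [a⁴b] (size 12), [a⁵b] (size 12).
Class equation: 1 + 2 + 2 + 2 + 2 + 2 + 2 + 2 + 2 + 2 + 2 + 2 + 1 + 12 + 12 = 48 = |G|. So G has 15 conjugacy classes.

Answer: 15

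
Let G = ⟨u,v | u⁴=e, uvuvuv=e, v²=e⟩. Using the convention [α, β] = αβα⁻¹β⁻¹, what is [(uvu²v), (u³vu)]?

[(uvu²v), (u³vu)] = (uvu²v)·(u³vu)·(uvu²v)⁻¹·(u³vu)⁻¹.
  (uvu²v) · (u³vu) = u²vu³
  (u²vu³) · (uvu²v) = v
  v · (u³vu) = uvu²

Answer: uvu²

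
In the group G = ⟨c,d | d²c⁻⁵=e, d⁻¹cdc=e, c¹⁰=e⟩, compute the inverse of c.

The order of c is 10 (smallest k with cᵏ = e), so c⁻¹ = c⁹ = c⁹.
Check: c · (c⁹) → c · c⁹ = e, giving e as required.

Answer: c⁹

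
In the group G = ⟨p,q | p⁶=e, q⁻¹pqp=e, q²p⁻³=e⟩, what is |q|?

Compute successive powers until reaching e:
  q¹ = q, q² = p³, q³ = q⁻¹, q⁴ = e.
The smallest positive k with qᵏ = e is 4.

Answer: 4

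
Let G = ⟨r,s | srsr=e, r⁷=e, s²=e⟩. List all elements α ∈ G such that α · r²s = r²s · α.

⟨r²s⟩ ⊆ C_G(r²s) since powers of r²s commute with r²s; so |C_G(r²s)| ≥ |⟨r²s⟩| = 2.
By orbit–stabilizer, |C_G(r²s)| = |G| / |conj. class of r²s| = 14 / 7 = 2.
The 2 elements commuting with r²s are {e, r²s}.

Answer: {e, r²s}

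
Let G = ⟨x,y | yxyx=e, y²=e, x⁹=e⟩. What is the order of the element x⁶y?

Compute successive powers until reaching e:
  (x⁶y)¹ = x⁶y, (x⁶y)² = e.
The smallest positive k with (x⁶y)ᵏ = e is 2.

Answer: 2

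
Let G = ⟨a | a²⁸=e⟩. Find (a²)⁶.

Compute successive powers of (a²), reducing at each step:
  (a²)²: (a²) · a² = a⁴
  (a²)³: (a⁴) · a² = a⁶
  (a²)⁴: (a⁶) · a² = a⁸
  (a²)⁵: (a⁸) · a² = a¹⁰
  (a²)⁶: (a¹⁰) · a² = a¹²

Answer: a¹²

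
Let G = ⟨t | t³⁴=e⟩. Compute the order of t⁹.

Compute successive powers until reaching e:
  (t⁹)¹ = t⁹, (t⁹)² = t¹⁸, (t⁹)³ = t²⁷, (t⁹)⁴ = t², (t⁹)⁵ = t¹¹, (t⁹)⁶ = t²⁰, (t⁹)⁷ = t²⁹, (t⁹)⁸ = t⁴, (t⁹)⁹ = t¹³, (t⁹)¹⁰ = t²², (t⁹)¹¹ = t³¹, (t⁹)¹² = t⁶, (t⁹)¹³ = t¹⁵, (t⁹)¹⁴ = t²⁴, (t⁹)¹⁵ = t³³, (t⁹)¹⁶ = t⁸, (t⁹)¹⁷ = t¹⁷, (t⁹)¹⁸ = t²⁶, (t⁹)¹⁹ = t, (t⁹)²⁰ = t¹⁰, (t⁹)²¹ = t¹⁹, (t⁹)²² = t²⁸, (t⁹)²³ = t³, (t⁹)²⁴ = t¹², (t⁹)²⁵ = t²¹, (t⁹)²⁶ = t³⁰, (t⁹)²⁷ = t⁵, (t⁹)²⁸ = t¹⁴, (t⁹)²⁹ = t²³, (t⁹)³⁰ = t³², (t⁹)³¹ = t⁷, (t⁹)³² = t¹⁶, (t⁹)³³ = t²⁵, (t⁹)³⁴ = e.
The smallest positive k with (t⁹)ᵏ = e is 34.

Answer: 34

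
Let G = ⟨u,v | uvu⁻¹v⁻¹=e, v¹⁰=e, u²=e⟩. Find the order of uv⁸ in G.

Compute successive powers until reaching e:
  (uv⁸)¹ = uv⁸, (uv⁸)² = v⁶, (uv⁸)³ = uv⁴, (uv⁸)⁴ = v², (uv⁸)⁵ = u, (uv⁸)⁶ = v⁸, (uv⁸)⁷ = uv⁶, (uv⁸)⁸ = v⁴, (uv⁸)⁹ = uv², (uv⁸)¹⁰ = e.
The smallest positive k with (uv⁸)ᵏ = e is 10.

Answer: 10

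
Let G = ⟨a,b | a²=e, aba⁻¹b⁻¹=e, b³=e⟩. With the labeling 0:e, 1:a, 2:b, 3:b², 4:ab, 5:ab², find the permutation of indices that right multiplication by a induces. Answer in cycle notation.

(0 1)(2 4)(3 5)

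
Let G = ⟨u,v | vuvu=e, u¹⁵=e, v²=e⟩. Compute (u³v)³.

Compute successive powers of (u³v), reducing at each step:
  (u³v)²: (u³v) · u³ = v;   v · v = e
  (u³v)³: e · u³ = u³;   (u³) · v = u³v

Answer: u³v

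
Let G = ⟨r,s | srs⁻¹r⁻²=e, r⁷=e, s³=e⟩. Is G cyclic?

Every cyclic group is abelian. But r·s = rs while s·r = r²s, so r·s ≠ s·r and G is not abelian. Hence G is not cyclic.

Answer: No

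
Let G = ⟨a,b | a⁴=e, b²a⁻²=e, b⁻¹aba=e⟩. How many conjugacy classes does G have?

The conjugacy classes (representative and size) are:
  [e] (size 1), [a³] (size 2), [a²] (size 1), [b⁻¹] (size 2), [ab⁻¹] (size 2).
Class equation: 1 + 2 + 1 + 2 + 2 = 8 = |G|. So G has 5 conjugacy classes.

Answer: 5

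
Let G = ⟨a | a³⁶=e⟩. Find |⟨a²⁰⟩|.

|⟨a²⁰⟩| equals the order of a²⁰. Compute successive powers until reaching e:
  (a²⁰)¹ = a²⁰, (a²⁰)² = a⁴, (a²⁰)³ = a²⁴, (a²⁰)⁴ = a⁸, (a²⁰)⁵ = a²⁸, (a²⁰)⁶ = a¹², (a²⁰)⁷ = a³², (a²⁰)⁸ = a¹⁶, (a²⁰)⁹ = e.
The smallest positive k with (a²⁰)ᵏ = e is 9, so |⟨a²⁰⟩| = 9.

Answer: 9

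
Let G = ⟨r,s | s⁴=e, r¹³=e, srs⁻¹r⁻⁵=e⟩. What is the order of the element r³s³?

Compute successive powers until reaching e:
  (r³s³)¹ = r³s³, (r³s³)² = rs², (r³s³)³ = r¹¹s, (r³s³)⁴ = e.
The smallest positive k with (r³s³)ᵏ = e is 4.

Answer: 4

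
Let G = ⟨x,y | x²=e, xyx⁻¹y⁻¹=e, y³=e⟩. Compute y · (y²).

Compute y · (y²) by multiplying left to right and reducing via the relations at each step:
  y · y² = e

Answer: e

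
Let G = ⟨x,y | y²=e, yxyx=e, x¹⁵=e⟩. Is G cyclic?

Every cyclic group is abelian. But x·y = xy while y·x = x¹⁴y, so x·y ≠ y·x and G is not abelian. Hence G is not cyclic.

Answer: No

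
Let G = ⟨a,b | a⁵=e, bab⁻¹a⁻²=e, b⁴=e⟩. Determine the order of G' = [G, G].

G' = [G, G] is generated by all commutators. The generator-pair commutators are: [a, b] = a⁴.
The subgroup they normally generate is {e, a, a², a³, a⁴}, of order 5.
Check: |G/G'| = 20/5 = 4 is the order of the abelianisation.

Answer: 5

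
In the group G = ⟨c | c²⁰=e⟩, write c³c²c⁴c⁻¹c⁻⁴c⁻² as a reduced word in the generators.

Multiply left to right, reducing at each step:
  (c³) · c² = c⁵
  (c⁵) · c⁴ = c⁹
  (c⁹) · c⁻¹ = c⁸
  (c⁸) · c⁻⁴ = c⁴
  (c⁴) · c⁻² = c²

Answer: c²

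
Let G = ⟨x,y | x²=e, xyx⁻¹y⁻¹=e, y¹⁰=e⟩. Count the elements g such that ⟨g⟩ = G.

⟨g⟩ = G would require ord(g) = |G| = 20, but the maximum element order in G is 10 < 20. So G is not cyclic and no single element generates it: the count is 0.

Answer: 0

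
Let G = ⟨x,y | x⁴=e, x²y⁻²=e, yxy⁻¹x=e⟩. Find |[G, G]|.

G' = [G, G] is generated by all commutators. The generator-pair commutators are: [x, y] = x².
The subgroup they normally generate is {e, x²}, of order 2.
Check: |G/G'| = 8/2 = 4 is the order of the abelianisation.

Answer: 2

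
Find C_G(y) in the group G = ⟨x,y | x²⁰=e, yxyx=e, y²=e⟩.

⟨y⟩ ⊆ C_G(y) since powers of y commute with y; so |C_G(y)| ≥ |⟨y⟩| = 2.
By orbit–stabilizer, |C_G(y)| = |G| / |conj. class of y| = 40 / 10 = 4.
The 4 elements commuting with y are {e, x¹⁰, y, x¹⁰y}.

Answer: {e, x¹⁰, y, x¹⁰y}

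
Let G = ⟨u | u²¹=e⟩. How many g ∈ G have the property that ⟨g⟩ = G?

G is cyclic of order 21. An element generates G iff its order is 21, and a cyclic group of order 21 has exactly φ(21) = 12 such elements.

Answer: 12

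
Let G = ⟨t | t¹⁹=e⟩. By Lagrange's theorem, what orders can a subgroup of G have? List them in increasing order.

|G| = 19 = 19. By Lagrange's theorem the order of any subgroup divides 19; the divisors of 19 are 1, 19.

Answer: 1, 19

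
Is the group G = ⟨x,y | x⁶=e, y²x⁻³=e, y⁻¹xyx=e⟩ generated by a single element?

Every cyclic group is abelian. But x·y = xy while y·x = x²y⁻¹, so x·y ≠ y·x and G is not abelian. Hence G is not cyclic.

Answer: No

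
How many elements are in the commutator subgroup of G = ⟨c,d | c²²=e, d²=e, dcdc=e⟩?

G' = [G, G] is generated by all commutators. The generator-pair commutators are: [c, d] = c².
The subgroup they normally generate is {e, c², c⁴, c⁶, c⁸, c¹⁰, c¹², c¹⁴, c¹⁶, c¹⁸, c²⁰}, of order 11.
Check: |G/G'| = 44/11 = 4 is the order of the abelianisation.

Answer: 11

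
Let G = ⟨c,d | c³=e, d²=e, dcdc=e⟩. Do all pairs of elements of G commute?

c·d = cd but d·c = c²d, so c·d ≠ d·c and G is not abelian.

Answer: No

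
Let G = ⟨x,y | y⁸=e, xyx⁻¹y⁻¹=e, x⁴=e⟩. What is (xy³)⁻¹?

The order of (xy³) is 8 (smallest k with (xy³)ᵏ = e), so (xy³)⁻¹ = (xy³)⁷ = x³y⁵.
Check: (xy³) · (x³y⁵) → (xy³) · x³ = y³;   (y³) · y⁵ = e, giving e as required.

Answer: x³y⁵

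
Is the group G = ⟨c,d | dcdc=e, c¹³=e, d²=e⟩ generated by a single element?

Every cyclic group is abelian. But c·d = cd while d·c = c¹²d, so c·d ≠ d·c and G is not abelian. Hence G is not cyclic.

Answer: No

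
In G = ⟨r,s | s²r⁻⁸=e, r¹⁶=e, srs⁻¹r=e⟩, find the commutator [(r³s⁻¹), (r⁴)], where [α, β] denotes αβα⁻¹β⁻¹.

[(r³s⁻¹), (r⁴)] = (r³s⁻¹)·(r⁴)·(r³s⁻¹)⁻¹·(r⁴)⁻¹.
  (r³s⁻¹) · (r⁴) = r⁷s
  (r⁷s) · (r³s) = r¹²
  (r¹²) · (r¹²) = r⁸

Answer: r⁸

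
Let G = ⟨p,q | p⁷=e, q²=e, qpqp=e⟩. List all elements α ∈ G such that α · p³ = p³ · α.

⟨p³⟩ ⊆ C_G(p³) since powers of p³ commute with p³; so |C_G(p³)| ≥ |⟨p³⟩| = 7.
By orbit–stabilizer, |C_G(p³)| = |G| / |conj. class of p³| = 14 / 2 = 7.
The 7 elements commuting with p³ are {e, p, p², p³, p⁴, p⁵, p⁶}.

Answer: {e, p, p², p³, p⁴, p⁵, p⁶}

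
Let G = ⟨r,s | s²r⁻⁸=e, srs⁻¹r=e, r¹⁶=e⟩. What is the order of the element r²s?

Compute successive powers until reaching e:
  (r²s)¹ = r²s, (r²s)² = r⁸, (r²s)³ = r²s⁻¹, (r²s)⁴ = e.
The smallest positive k with (r²s)ᵏ = e is 4.

Answer: 4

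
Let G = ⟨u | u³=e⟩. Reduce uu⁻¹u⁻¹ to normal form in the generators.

Multiply left to right, reducing at each step:
  u · u⁻¹ = e
  e · u⁻¹ = u²

Answer: u²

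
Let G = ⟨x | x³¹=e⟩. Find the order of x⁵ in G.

Compute successive powers until reaching e:
  (x⁵)¹ = x⁵, (x⁵)² = x¹⁰, (x⁵)³ = x¹⁵, (x⁵)⁴ = x²⁰, (x⁵)⁵ = x²⁵, (x⁵)⁶ = x³⁰, (x⁵)⁷ = x⁴, (x⁵)⁸ = x⁹, (x⁵)⁹ = x¹⁴, (x⁵)¹⁰ = x¹⁹, (x⁵)¹¹ = x²⁴, (x⁵)¹² = x²⁹, (x⁵)¹³ = x³, (x⁵)¹⁴ = x⁸, (x⁵)¹⁵ = x¹³, (x⁵)¹⁶ = x¹⁸, (x⁵)¹⁷ = x²³, (x⁵)¹⁸ = x²⁸, (x⁵)¹⁹ = x², (x⁵)²⁰ = x⁷, (x⁵)²¹ = x¹², (x⁵)²² = x¹⁷, (x⁵)²³ = x²², (x⁵)²⁴ = x²⁷, (x⁵)²⁵ = x, (x⁵)²⁶ = x⁶, (x⁵)²⁷ = x¹¹, (x⁵)²⁸ = x¹⁶, (x⁵)²⁹ = x²¹, (x⁵)³⁰ = x²⁶, (x⁵)³¹ = e.
The smallest positive k with (x⁵)ᵏ = e is 31.

Answer: 31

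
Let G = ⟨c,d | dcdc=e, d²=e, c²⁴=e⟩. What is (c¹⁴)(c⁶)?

Compute (c¹⁴) · (c⁶) by multiplying left to right and reducing via the relations at each step:
  (c¹⁴) · c⁶ = c²⁰

Answer: c²⁰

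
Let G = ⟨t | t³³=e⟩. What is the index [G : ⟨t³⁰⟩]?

First find ord(t³⁰) by computing successive powers:
  (t³⁰)¹ = t³⁰, (t³⁰)² = t²⁷, (t³⁰)³ = t²⁴, (t³⁰)⁴ = t²¹, (t³⁰)⁵ = t¹⁸, (t³⁰)⁶ = t¹⁵, (t³⁰)⁷ = t¹², (t³⁰)⁸ = t⁹, (t³⁰)⁹ = t⁶, (t³⁰)¹⁰ = t³, (t³⁰)¹¹ = e.
So |⟨t³⁰⟩| = ord(t³⁰) = 11. With |G| = 33, by Lagrange [G : ⟨t³⁰⟩] = 33/11 = 3.

Answer: 3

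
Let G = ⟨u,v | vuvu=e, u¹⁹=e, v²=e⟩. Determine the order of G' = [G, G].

G' = [G, G] is generated by all commutators. The generator-pair commutators are: [u, v] = u².
The subgroup they normally generate is {e, u, u², u³, u⁴, u⁵, u⁶, u⁷, u⁸, u⁹, u¹⁰, u¹¹, u¹², u¹³, u¹⁴, u¹⁵, u¹⁶, u¹⁷, u¹⁸}, of order 19.
Check: |G/G'| = 38/19 = 2 is the order of the abelianisation.

Answer: 19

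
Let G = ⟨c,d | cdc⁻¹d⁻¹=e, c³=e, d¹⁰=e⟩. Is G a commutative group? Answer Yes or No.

Each pair of generators commutes: c·d = cd = d·c. Since the generators pairwise commute, every element of G commutes with every other, so G is abelian.

Answer: Yes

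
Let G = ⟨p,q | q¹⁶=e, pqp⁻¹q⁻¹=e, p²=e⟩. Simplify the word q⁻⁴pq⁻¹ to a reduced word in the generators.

Multiply left to right, reducing at each step:
  (q¹²) · p = pq¹²
  (pq¹²) · q⁻¹ = pq¹¹

Answer: pq¹¹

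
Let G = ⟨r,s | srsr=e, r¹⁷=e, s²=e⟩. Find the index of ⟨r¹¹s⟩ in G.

First find ord(r¹¹s) by computing successive powers:
  (r¹¹s)¹ = r¹¹s, (r¹¹s)² = e.
So |⟨r¹¹s⟩| = ord(r¹¹s) = 2. With |G| = 34, by Lagrange [G : ⟨r¹¹s⟩] = 34/2 = 17.

Answer: 17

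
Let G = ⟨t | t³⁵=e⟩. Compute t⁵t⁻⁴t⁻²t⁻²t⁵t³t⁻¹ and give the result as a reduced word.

Multiply left to right, reducing at each step:
  (t⁵) · t⁻⁴ = t
  t · t⁻² = t³⁴
  (t³⁴) · t⁻² = t³²
  (t³²) · t⁵ = t²
  (t²) · t³ = t⁵
  (t⁵) · t⁻¹ = t⁴

Answer: t⁴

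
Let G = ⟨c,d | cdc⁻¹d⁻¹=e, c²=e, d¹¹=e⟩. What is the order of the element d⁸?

Compute successive powers until reaching e:
  (d⁸)¹ = d⁸, (d⁸)² = d⁵, (d⁸)³ = d², (d⁸)⁴ = d¹⁰, (d⁸)⁵ = d⁷, (d⁸)⁶ = d⁴, (d⁸)⁷ = d, (d⁸)⁸ = d⁹, (d⁸)⁹ = d⁶, (d⁸)¹⁰ = d³, (d⁸)¹¹ = e.
The smallest positive k with (d⁸)ᵏ = e is 11.

Answer: 11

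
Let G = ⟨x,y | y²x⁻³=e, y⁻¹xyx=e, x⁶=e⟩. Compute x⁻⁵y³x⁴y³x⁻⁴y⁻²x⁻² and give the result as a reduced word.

Multiply left to right, reducing at each step:
  x · y³ = xy⁻¹
  (xy⁻¹) · x⁴ = y
  y · y³ = e
  e · x⁻⁴ = x²
  (x²) · y⁻² = x⁵
  (x⁵) · x⁻² = x³

Answer: x³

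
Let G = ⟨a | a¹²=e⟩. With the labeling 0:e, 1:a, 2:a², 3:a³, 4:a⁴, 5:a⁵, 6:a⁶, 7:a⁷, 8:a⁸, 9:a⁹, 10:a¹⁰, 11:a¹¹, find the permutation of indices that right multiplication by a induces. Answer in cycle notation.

(0 1 2 3 4 5 6 7 8 9 10 11)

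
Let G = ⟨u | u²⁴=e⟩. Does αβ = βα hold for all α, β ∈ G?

G has a single generator, so G is cyclic and hence abelian.

Answer: Yes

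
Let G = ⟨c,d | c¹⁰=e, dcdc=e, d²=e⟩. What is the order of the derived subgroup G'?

G' = [G, G] is generated by all commutators. The generator-pair commutators are: [c, d] = c².
The subgroup they normally generate is {e, c², c⁴, c⁶, c⁸}, of order 5.
Check: |G/G'| = 20/5 = 4 is the order of the abelianisation.

Answer: 5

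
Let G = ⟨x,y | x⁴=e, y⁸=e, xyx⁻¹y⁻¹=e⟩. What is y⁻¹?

The order of y is 8 (smallest k with yᵏ = e), so y⁻¹ = y⁷ = y⁷.
Check: y · (y⁷) → y · y⁷ = e, giving e as required.

Answer: y⁷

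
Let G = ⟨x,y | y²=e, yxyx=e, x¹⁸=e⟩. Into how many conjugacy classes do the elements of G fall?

The conjugacy classes (representative and size) are:
  [e] (size 1), [x] (size 2), [x²] (size 2), [x³] (size 2), [x¹⁴] (size 2), [x⁵] (size 2), [x¹²] (size 2), [x⁷] (size 2), [x¹⁰] (size 2), [x⁹] (size 1), [x¹⁰y] (size 9), [xy] (size 9).
Class equation: 1 + 2 + 2 + 2 + 2 + 2 + 2 + 2 + 2 + 1 + 9 + 9 = 36 = |G|. So G has 12 conjugacy classes.

Answer: 12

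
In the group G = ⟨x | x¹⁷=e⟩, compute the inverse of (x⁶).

The order of (x⁶) is 17 (smallest k with (x⁶)ᵏ = e), so (x⁶)⁻¹ = (x⁶)¹⁶ = x¹¹.
Check: (x⁶) · (x¹¹) → (x⁶) · x¹¹ = e, giving e as required.

Answer: x¹¹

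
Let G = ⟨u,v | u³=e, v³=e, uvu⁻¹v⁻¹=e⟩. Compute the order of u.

Compute successive powers until reaching e:
  u¹ = u, u² = u², u³ = e.
The smallest positive k with uᵏ = e is 3.

Answer: 3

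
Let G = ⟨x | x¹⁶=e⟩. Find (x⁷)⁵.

Compute successive powers of (x⁷), reducing at each step:
  (x⁷)²: (x⁷) · x⁷ = x¹⁴
  (x⁷)³: (x¹⁴) · x⁷ = x⁵
  (x⁷)⁴: (x⁵) · x⁷ = x¹²
  (x⁷)⁵: (x¹²) · x⁷ = x³

Answer: x³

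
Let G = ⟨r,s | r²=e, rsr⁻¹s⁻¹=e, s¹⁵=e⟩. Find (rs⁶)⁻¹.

The order of (rs⁶) is 10 (smallest k with (rs⁶)ᵏ = e), so (rs⁶)⁻¹ = (rs⁶)⁹ = rs⁹.
Check: (rs⁶) · (rs⁹) → (rs⁶) · r = s⁶;   (s⁶) · s⁹ = e, giving e as required.

Answer: rs⁹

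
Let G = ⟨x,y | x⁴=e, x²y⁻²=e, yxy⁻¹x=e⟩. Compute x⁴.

Compute successive powers of x, reducing at each step:
  x²: x · x = x²
  x³: (x²) · x = x³
  x⁴: (x³) · x = e

Answer: e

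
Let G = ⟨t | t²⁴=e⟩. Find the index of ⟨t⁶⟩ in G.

First find ord(t⁶) by computing successive powers:
  (t⁶)¹ = t⁶, (t⁶)² = t¹², (t⁶)³ = t¹⁸, (t⁶)⁴ = e.
So |⟨t⁶⟩| = ord(t⁶) = 4. With |G| = 24, by Lagrange [G : ⟨t⁶⟩] = 24/4 = 6.

Answer: 6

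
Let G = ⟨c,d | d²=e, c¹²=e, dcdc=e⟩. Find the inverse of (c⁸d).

The order of (c⁸d) is 2 (smallest k with (c⁸d)ᵏ = e), so (c⁸d)⁻¹ = (c⁸d)¹ = c⁸d.
Check: (c⁸d) · (c⁸d) → (c⁸d) · c⁸ = d;   d · d = e, giving e as required.

Answer: c⁸d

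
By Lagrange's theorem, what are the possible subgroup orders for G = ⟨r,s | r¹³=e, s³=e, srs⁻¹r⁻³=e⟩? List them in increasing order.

|G| = 39 = 3 · 13. By Lagrange's theorem the order of any subgroup divides 39; the divisors of 39 are 1, 3, 13, 39.

Answer: 1, 3, 13, 39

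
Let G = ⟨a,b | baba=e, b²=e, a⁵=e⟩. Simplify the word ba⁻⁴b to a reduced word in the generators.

Multiply left to right, reducing at each step:
  b · a⁻⁴ = a⁴b
  (a⁴b) · b = a⁴

Answer: a⁴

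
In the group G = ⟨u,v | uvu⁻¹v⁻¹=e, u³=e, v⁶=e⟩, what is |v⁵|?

Compute successive powers until reaching e:
  (v⁵)¹ = v⁵, (v⁵)² = v⁴, (v⁵)³ = v³, (v⁵)⁴ = v², (v⁵)⁵ = v, (v⁵)⁶ = e.
The smallest positive k with (v⁵)ᵏ = e is 6.

Answer: 6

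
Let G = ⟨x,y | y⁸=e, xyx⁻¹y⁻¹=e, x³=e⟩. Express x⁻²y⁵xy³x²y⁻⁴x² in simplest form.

Multiply left to right, reducing at each step:
  x · y⁵ = xy⁵
  (xy⁵) · x = x²y⁵
  (x²y⁵) · y³ = x²
  (x²) · x² = x
  x · y⁻⁴ = xy⁴
  (xy⁴) · x² = y⁴

Answer: y⁴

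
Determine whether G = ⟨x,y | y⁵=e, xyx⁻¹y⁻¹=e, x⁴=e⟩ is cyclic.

|G| = 20. The element xy has order 20 (its powers give 20 distinct elements), so ⟨xy⟩ = G and G is cyclic.

Answer: Yes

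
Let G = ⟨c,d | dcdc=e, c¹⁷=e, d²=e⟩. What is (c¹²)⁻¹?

The order of (c¹²) is 17 (smallest k with (c¹²)ᵏ = e), so (c¹²)⁻¹ = (c¹²)¹⁶ = c⁵.
Check: (c¹²) · (c⁵) → (c¹²) · c⁵ = e, giving e as required.

Answer: c⁵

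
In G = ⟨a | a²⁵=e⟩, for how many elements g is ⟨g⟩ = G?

G is cyclic of order 25. An element generates G iff its order is 25, and a cyclic group of order 25 has exactly φ(25) = 20 such elements.

Answer: 20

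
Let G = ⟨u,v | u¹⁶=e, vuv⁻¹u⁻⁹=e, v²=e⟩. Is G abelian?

u·v = uv but v·u = u⁹v, so u·v ≠ v·u and G is not abelian.

Answer: No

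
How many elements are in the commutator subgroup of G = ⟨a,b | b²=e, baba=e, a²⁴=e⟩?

G' = [G, G] is generated by all commutators. The generator-pair commutators are: [a, b] = a².
The subgroup they normally generate is {e, a², a⁴, a⁶, a⁸, a¹⁰, a¹², a¹⁴, a¹⁶, a¹⁸, a²⁰, a²²}, of order 12.
Check: |G/G'| = 48/12 = 4 is the order of the abelianisation.

Answer: 12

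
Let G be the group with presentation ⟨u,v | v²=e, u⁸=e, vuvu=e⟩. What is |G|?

Enumerate words in the generators, reducing via the relations: the distinct elements are
  {e, u, v, uv, u², u³, u⁴, u⁵, u⁶, u⁷, u²v, u³v, u⁴v, u⁵v, u⁶v, u⁷v}.
No further products give new elements, so |G| = 16.

Answer: 16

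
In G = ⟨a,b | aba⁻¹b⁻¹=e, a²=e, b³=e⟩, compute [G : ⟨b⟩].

First find ord(b) by computing successive powers:
  b¹ = b, b² = b², b³ = e.
So |⟨b⟩| = ord(b) = 3. With |G| = 6, by Lagrange [G : ⟨b⟩] = 6/3 = 2.

Answer: 2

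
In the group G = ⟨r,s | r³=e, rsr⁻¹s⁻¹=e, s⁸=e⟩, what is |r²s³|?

Compute successive powers until reaching e:
  (r²s³)¹ = r²s³, (r²s³)² = rs⁶, (r²s³)³ = s, (r²s³)⁴ = r²s⁴, (r²s³)⁵ = rs⁷, (r²s³)⁶ = s², (r²s³)⁷ = r²s⁵, (r²s³)⁸ = r, (r²s³)⁹ = s³, (r²s³)¹⁰ = r²s⁶, (r²s³)¹¹ = rs, (r²s³)¹² = s⁴, (r²s³)¹³ = r²s⁷, (r²s³)¹⁴ = rs², (r²s³)¹⁵ = s⁵, (r²s³)¹⁶ = r², (r²s³)¹⁷ = rs³, (r²s³)¹⁸ = s⁶, (r²s³)¹⁹ = r²s, (r²s³)²⁰ = rs⁴, (r²s³)²¹ = s⁷, (r²s³)²² = r²s², (r²s³)²³ = rs⁵, (r²s³)²⁴ = e.
The smallest positive k with (r²s³)ᵏ = e is 24.

Answer: 24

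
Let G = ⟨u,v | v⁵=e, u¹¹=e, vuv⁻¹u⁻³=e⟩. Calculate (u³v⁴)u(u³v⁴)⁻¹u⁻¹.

[(u³v⁴), u] = (u³v⁴)·u·(u³v⁴)⁻¹·u⁻¹.
  (u³v⁴) · u = u⁷v⁴
  (u⁷v⁴) · (u²v) = u⁴
  (u⁴) · (u¹⁰) = u³

Answer: u³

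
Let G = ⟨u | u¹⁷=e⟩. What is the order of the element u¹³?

Compute successive powers until reaching e:
  (u¹³)¹ = u¹³, (u¹³)² = u⁹, (u¹³)³ = u⁵, (u¹³)⁴ = u, (u¹³)⁵ = u¹⁴, (u¹³)⁶ = u¹⁰, (u¹³)⁷ = u⁶, (u¹³)⁸ = u², (u¹³)⁹ = u¹⁵, (u¹³)¹⁰ = u¹¹, (u¹³)¹¹ = u⁷, (u¹³)¹² = u³, (u¹³)¹³ = u¹⁶, (u¹³)¹⁴ = u¹², (u¹³)¹⁵ = u⁸, (u¹³)¹⁶ = u⁴, (u¹³)¹⁷ = e.
The smallest positive k with (u¹³)ᵏ = e is 17.

Answer: 17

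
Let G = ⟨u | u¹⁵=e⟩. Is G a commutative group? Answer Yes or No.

G has a single generator, so G is cyclic and hence abelian.

Answer: Yes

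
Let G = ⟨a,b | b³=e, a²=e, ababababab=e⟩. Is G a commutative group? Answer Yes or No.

a·b = ab but b·a = ba, so a·b ≠ b·a and G is not abelian.

Answer: No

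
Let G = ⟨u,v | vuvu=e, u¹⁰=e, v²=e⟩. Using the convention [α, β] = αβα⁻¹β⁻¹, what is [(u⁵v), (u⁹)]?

[(u⁵v), (u⁹)] = (u⁵v)·(u⁹)·(u⁵v)⁻¹·(u⁹)⁻¹.
  (u⁵v) · (u⁹) = u⁶v
  (u⁶v) · (u⁵v) = u
  u · u = u²

Answer: u²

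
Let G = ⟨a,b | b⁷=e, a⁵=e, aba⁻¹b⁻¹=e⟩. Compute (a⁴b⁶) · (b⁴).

Compute (a⁴b⁶) · (b⁴) by multiplying left to right and reducing via the relations at each step:
  (a⁴b⁶) · b⁴ = a⁴b³

Answer: a⁴b³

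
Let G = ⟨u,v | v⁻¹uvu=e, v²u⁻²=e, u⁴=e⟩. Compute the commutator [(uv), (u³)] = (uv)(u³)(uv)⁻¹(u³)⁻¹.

[(uv), (u³)] = (uv)·(u³)·(uv)⁻¹·(u³)⁻¹.
  (uv) · (u³) = v⁻¹
  (v⁻¹) · (uv⁻¹) = u
  u · u = u²

Answer: u²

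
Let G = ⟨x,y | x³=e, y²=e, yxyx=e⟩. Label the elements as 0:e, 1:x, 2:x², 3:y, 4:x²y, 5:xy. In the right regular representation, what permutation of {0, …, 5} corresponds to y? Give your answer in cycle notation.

(0 3)(1 5)(2 4)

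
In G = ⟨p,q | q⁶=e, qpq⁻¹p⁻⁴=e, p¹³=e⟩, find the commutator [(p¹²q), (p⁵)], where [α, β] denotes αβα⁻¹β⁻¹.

[(p¹²q), (p⁵)] = (p¹²q)·(p⁵)·(p¹²q)⁻¹·(p⁵)⁻¹.
  (p¹²q) · (p⁵) = p⁶q
  (p⁶q) · (p¹⁰q⁵) = p⁷
  (p⁷) · (p⁸) = p²

Answer: p²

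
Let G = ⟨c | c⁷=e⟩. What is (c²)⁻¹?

The order of (c²) is 7 (smallest k with (c²)ᵏ = e), so (c²)⁻¹ = (c²)⁶ = c⁵.
Check: (c²) · (c⁵) → (c²) · c⁵ = e, giving e as required.

Answer: c⁵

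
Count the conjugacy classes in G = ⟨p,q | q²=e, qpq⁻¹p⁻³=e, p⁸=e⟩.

The conjugacy classes (representative and size) are:
  [e] (size 1), [p³] (size 2), [p²] (size 2), [p⁴] (size 1), [p⁵] (size 2), [p⁴q] (size 4), [pq] (size 4).
Class equation: 1 + 2 + 2 + 1 + 2 + 4 + 4 = 16 = |G|. So G has 7 conjugacy classes.

Answer: 7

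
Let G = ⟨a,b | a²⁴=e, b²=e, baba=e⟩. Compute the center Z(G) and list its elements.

An element z ∈ Z(G) iff z commutes with every generator.
For example a¹² is central: (a¹²)·a = a¹³ = a·(a¹²); (a¹²)·b = a¹²b = b·(a¹²).
Whereas a ∉ Z(G) since a·b = ab ≠ a²³b = b·a.
Checking each of the 48 elements this way gives Z(G) = {e, a¹²}, of order 2.

Answer: {e, a¹²}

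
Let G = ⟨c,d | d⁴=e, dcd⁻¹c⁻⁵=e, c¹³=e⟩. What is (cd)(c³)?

Compute (cd) · (c³) by multiplying left to right and reducing via the relations at each step:
  (cd) · c³ = c³d

Answer: c³d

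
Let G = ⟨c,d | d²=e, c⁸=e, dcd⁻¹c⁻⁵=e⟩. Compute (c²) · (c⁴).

Compute (c²) · (c⁴) by multiplying left to right and reducing via the relations at each step:
  (c²) · c⁴ = c⁶

Answer: c⁶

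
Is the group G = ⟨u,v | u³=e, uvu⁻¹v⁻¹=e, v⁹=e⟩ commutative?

Each pair of generators commutes: u·v = uv = v·u. Since the generators pairwise commute, every element of G commutes with every other, so G is abelian.

Answer: Yes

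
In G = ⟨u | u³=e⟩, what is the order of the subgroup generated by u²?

|⟨u²⟩| equals the order of u². Compute successive powers until reaching e:
  (u²)¹ = u², (u²)² = u, (u²)³ = e.
The smallest positive k with (u²)ᵏ = e is 3, so |⟨u²⟩| = 3.

Answer: 3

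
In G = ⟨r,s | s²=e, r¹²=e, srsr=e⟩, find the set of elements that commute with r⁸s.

⟨r⁸s⟩ ⊆ C_G(r⁸s) since powers of r⁸s commute with r⁸s; so |C_G(r⁸s)| ≥ |⟨r⁸s⟩| = 2.
By orbit–stabilizer, |C_G(r⁸s)| = |G| / |conj. class of r⁸s| = 24 / 6 = 4.
The 4 elements commuting with r⁸s are {e, r⁶, r²s, r⁸s}.

Answer: {e, r⁶, r²s, r⁸s}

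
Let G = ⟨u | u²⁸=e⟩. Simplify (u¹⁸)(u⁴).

Compute (u¹⁸) · (u⁴) by multiplying left to right and reducing via the relations at each step:
  (u¹⁸) · u⁴ = u²²

Answer: u²²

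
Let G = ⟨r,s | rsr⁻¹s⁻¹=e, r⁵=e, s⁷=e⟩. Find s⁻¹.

The order of s is 7 (smallest k with sᵏ = e), so s⁻¹ = s⁶ = s⁶.
Check: s · (s⁶) → s · s⁶ = e, giving e as required.

Answer: s⁶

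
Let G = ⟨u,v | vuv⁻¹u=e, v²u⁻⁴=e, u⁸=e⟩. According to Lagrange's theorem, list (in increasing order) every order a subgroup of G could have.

|G| = 16 = 2⁴. By Lagrange's theorem the order of any subgroup divides 16; the divisors of 16 are 1, 2, 4, 8, 16.

Answer: 1, 2, 4, 8, 16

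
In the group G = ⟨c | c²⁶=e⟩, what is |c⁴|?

Compute successive powers until reaching e:
  (c⁴)¹ = c⁴, (c⁴)² = c⁸, (c⁴)³ = c¹², (c⁴)⁴ = c¹⁶, (c⁴)⁵ = c²⁰, (c⁴)⁶ = c²⁴, (c⁴)⁷ = c², (c⁴)⁸ = c⁶, (c⁴)⁹ = c¹⁰, (c⁴)¹⁰ = c¹⁴, (c⁴)¹¹ = c¹⁸, (c⁴)¹² = c²², (c⁴)¹³ = e.
The smallest positive k with (c⁴)ᵏ = e is 13.

Answer: 13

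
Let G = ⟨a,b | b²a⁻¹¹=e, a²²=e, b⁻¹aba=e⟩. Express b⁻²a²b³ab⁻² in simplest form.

Multiply left to right, reducing at each step:
  (a¹¹) · a² = a¹³
  (a¹³) · b³ = a²b
  (a²b) · a = ab
  (ab) · b⁻² = ab⁻¹

Answer: ab⁻¹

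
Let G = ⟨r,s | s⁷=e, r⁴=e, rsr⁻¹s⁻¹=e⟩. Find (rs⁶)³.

Compute successive powers of (rs⁶), reducing at each step:
  (rs⁶)²: (rs⁶) · r = r²s⁶;   (r²s⁶) · s⁶ = r²s⁵
  (rs⁶)³: (r²s⁵) · r = r³s⁵;   (r³s⁵) · s⁶ = r³s⁴

Answer: r³s⁴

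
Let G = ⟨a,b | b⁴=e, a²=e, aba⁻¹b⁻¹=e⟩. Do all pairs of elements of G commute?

Each pair of generators commutes: a·b = ab = b·a. Since the generators pairwise commute, every element of G commutes with every other, so G is abelian.

Answer: Yes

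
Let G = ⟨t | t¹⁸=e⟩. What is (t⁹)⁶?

Compute successive powers of (t⁹), reducing at each step:
  (t⁹)²: (t⁹) · t⁹ = e
  (t⁹)³: e · t⁹ = t⁹
  (t⁹)⁴: (t⁹) · t⁹ = e
  (t⁹)⁵: e · t⁹ = t⁹
  (t⁹)⁶: (t⁹) · t⁹ = e

Answer: e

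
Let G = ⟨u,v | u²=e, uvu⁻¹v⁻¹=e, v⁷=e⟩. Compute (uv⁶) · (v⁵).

Compute (uv⁶) · (v⁵) by multiplying left to right and reducing via the relations at each step:
  (uv⁶) · v⁵ = uv⁴

Answer: uv⁴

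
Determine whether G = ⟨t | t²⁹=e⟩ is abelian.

G has a single generator, so G is cyclic and hence abelian.

Answer: Yes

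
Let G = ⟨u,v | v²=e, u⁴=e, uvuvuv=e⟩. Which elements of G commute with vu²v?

⟨vu²v⟩ ⊆ C_G(vu²v) since powers of vu²v commute with vu²v; so |C_G(vu²v)| ≥ |⟨vu²v⟩| = 2.
By orbit–stabilizer, |C_G(vu²v)| = |G| / |conj. class of vu²v| = 24 / 3 = 8.
The 8 elements commuting with vu²v are {e, u², uvu, uvu³, u³vu, u³vu³, vu²v, u²vu²v}.

Answer: {e, u², uvu, uvu³, u³vu, u³vu³, vu²v, u²vu²v}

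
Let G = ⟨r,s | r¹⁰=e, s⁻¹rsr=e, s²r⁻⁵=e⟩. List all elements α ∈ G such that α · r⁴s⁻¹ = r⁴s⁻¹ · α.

⟨r⁴s⁻¹⟩ ⊆ C_G(r⁴s⁻¹) since powers of r⁴s⁻¹ commute with r⁴s⁻¹; so |C_G(r⁴s⁻¹)| ≥ |⟨r⁴s⁻¹⟩| = 4.
By orbit–stabilizer, |C_G(r⁴s⁻¹)| = |G| / |conj. class of r⁴s⁻¹| = 20 / 5 = 4.
The 4 elements commuting with r⁴s⁻¹ are {e, r⁵, r⁴s, r⁴s⁻¹}.

Answer: {e, r⁵, r⁴s, r⁴s⁻¹}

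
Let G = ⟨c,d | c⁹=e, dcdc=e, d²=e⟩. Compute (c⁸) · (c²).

Compute (c⁸) · (c²) by multiplying left to right and reducing via the relations at each step:
  (c⁸) · c² = c

Answer: c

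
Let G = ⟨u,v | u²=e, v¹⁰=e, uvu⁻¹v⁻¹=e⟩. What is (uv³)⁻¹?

The order of (uv³) is 10 (smallest k with (uv³)ᵏ = e), so (uv³)⁻¹ = (uv³)⁹ = uv⁷.
Check: (uv³) · (uv⁷) → (uv³) · u = v³;   (v³) · v⁷ = e, giving e as required.

Answer: uv⁷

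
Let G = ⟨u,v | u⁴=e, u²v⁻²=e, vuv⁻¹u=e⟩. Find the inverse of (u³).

The order of (u³) is 4 (smallest k with (u³)ᵏ = e), so (u³)⁻¹ = (u³)³ = u.
Check: (u³) · u → (u³) · u = e, giving e as required.

Answer: u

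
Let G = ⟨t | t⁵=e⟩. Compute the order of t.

Compute successive powers until reaching e:
  t¹ = t, t² = t², t³ = t³, t⁴ = t⁴, t⁵ = e.
The smallest positive k with tᵏ = e is 5.

Answer: 5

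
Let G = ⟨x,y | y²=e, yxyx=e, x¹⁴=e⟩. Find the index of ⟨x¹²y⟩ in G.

First find ord(x¹²y) by computing successive powers:
  (x¹²y)¹ = x¹²y, (x¹²y)² = e.
So |⟨x¹²y⟩| = ord(x¹²y) = 2. With |G| = 28, by Lagrange [G : ⟨x¹²y⟩] = 28/2 = 14.

Answer: 14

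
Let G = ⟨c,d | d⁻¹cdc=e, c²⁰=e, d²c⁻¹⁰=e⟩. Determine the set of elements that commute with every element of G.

An element z ∈ Z(G) iff z commutes with every generator.
For example c¹⁰ is central: (c¹⁰)·c = c¹¹ = c·(c¹⁰); (c¹⁰)·d = d⁻¹ = d·(c¹⁰).
Whereas c ∉ Z(G) since c·d = cd ≠ c⁹d⁻¹ = d·c.
Checking each of the 40 elements this way gives Z(G) = {e, c¹⁰}, of order 2.

Answer: {e, c¹⁰}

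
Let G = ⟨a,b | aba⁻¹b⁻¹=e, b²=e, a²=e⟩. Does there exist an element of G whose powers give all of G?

|G| = 4, but the maximum element order in G is 2 < 4. No single element generates all of G, so G is not cyclic.

Answer: No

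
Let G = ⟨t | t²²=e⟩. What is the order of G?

G is generated by a single element, so G is cyclic. The relator gives t²² = e and no smaller power is forced to be e, so the 22 powers {e, t, t², t³, t⁴, t⁵, t⁶, t⁷, t⁸, t⁹, t²¹, t²⁰, t¹², t¹³, t¹¹, t¹⁰, t¹⁴, t¹⁵, t¹⁶, t¹⁷, t¹⁸, t¹⁹} are distinct. Hence |G| = 22.

Answer: 22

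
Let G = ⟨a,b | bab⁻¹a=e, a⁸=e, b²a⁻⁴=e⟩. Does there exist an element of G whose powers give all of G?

Every cyclic group is abelian. But a·b = ab while b·a = a³b⁻¹, so a·b ≠ b·a and G is not abelian. Hence G is not cyclic.

Answer: No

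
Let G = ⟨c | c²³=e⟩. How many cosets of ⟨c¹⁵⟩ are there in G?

First find ord(c¹⁵) by computing successive powers:
  (c¹⁵)¹ = c¹⁵, (c¹⁵)² = c⁷, (c¹⁵)³ = c²², (c¹⁵)⁴ = c¹⁴, (c¹⁵)⁵ = c⁶, (c¹⁵)⁶ = c²¹, (c¹⁵)⁷ = c¹³, (c¹⁵)⁸ = c⁵, (c¹⁵)⁹ = c²⁰, (c¹⁵)¹⁰ = c¹², (c¹⁵)¹¹ = c⁴, (c¹⁵)¹² = c¹⁹, (c¹⁵)¹³ = c¹¹, (c¹⁵)¹⁴ = c³, (c¹⁵)¹⁵ = c¹⁸, (c¹⁵)¹⁶ = c¹⁰, (c¹⁵)¹⁷ = c², (c¹⁵)¹⁸ = c¹⁷, (c¹⁵)¹⁹ = c⁹, (c¹⁵)²⁰ = c, (c¹⁵)²¹ = c¹⁶, (c¹⁵)²² = c⁸, (c¹⁵)²³ = e.
So |⟨c¹⁵⟩| = ord(c¹⁵) = 23. With |G| = 23, by Lagrange [G : ⟨c¹⁵⟩] = 23/23 = 1.

Answer: 1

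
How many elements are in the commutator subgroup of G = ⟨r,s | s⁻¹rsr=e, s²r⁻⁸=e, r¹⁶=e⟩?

G' = [G, G] is generated by all commutators. The generator-pair commutators are: [r, s] = r².
The subgroup they normally generate is {e, r², r⁴, r⁶, r⁸, r¹⁰, r¹², r¹⁴}, of order 8.
Check: |G/G'| = 32/8 = 4 is the order of the abelianisation.

Answer: 8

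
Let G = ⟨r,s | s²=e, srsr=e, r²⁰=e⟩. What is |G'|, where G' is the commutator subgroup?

G' = [G, G] is generated by all commutators. The generator-pair commutators are: [r, s] = r².
The subgroup they normally generate is {e, r², r⁴, r⁶, r⁸, r¹⁰, r¹², r¹⁴, r¹⁶, r¹⁸}, of order 10.
Check: |G/G'| = 40/10 = 4 is the order of the abelianisation.

Answer: 10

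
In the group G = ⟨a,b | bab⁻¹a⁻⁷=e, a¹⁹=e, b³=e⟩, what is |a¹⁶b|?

Compute successive powers until reaching e:
  (a¹⁶b)¹ = a¹⁶b, (a¹⁶b)² = a¹⁴b², (a¹⁶b)³ = e.
The smallest positive k with (a¹⁶b)ᵏ = e is 3.

Answer: 3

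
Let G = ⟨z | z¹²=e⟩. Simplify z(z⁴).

Compute z · (z⁴) by multiplying left to right and reducing via the relations at each step:
  z · z⁴ = z⁵

Answer: z⁵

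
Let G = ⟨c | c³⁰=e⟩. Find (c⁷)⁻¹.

The order of (c⁷) is 30 (smallest k with (c⁷)ᵏ = e), so (c⁷)⁻¹ = (c⁷)²⁹ = c²³.
Check: (c⁷) · (c²³) → (c⁷) · c²³ = e, giving e as required.

Answer: c²³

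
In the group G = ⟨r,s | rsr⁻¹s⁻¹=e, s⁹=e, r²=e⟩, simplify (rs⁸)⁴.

Compute successive powers of (rs⁸), reducing at each step:
  (rs⁸)²: (rs⁸) · r = s⁸;   (s⁸) · s⁸ = s⁷
  (rs⁸)³: (s⁷) · r = rs⁷;   (rs⁷) · s⁸ = rs⁶
  (rs⁸)⁴: (rs⁶) · r = s⁶;   (s⁶) · s⁸ = s⁵

Answer: s⁵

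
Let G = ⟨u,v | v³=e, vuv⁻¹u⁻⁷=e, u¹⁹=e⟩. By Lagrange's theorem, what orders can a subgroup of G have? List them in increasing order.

|G| = 57 = 3 · 19. By Lagrange's theorem the order of any subgroup divides 57; the divisors of 57 are 1, 3, 19, 57.

Answer: 1, 3, 19, 57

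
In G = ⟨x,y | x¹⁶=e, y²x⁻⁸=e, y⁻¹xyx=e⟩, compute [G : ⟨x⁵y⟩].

First find ord(x⁵y) by computing successive powers:
  (x⁵y)¹ = x⁵y, (x⁵y)² = x⁸, (x⁵y)³ = x⁵y⁻¹, (x⁵y)⁴ = e.
So |⟨x⁵y⟩| = ord(x⁵y) = 4. With |G| = 32, by Lagrange [G : ⟨x⁵y⟩] = 32/4 = 8.

Answer: 8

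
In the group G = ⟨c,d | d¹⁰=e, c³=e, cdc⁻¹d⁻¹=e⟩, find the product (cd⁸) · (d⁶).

Compute (cd⁸) · (d⁶) by multiplying left to right and reducing via the relations at each step:
  (cd⁸) · d⁶ = cd⁴

Answer: cd⁴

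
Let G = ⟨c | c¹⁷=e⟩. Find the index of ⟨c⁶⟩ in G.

First find ord(c⁶) by computing successive powers:
  (c⁶)¹ = c⁶, (c⁶)² = c¹², (c⁶)³ = c, (c⁶)⁴ = c⁷, (c⁶)⁵ = c¹³, (c⁶)⁶ = c², (c⁶)⁷ = c⁸, (c⁶)⁸ = c¹⁴, (c⁶)⁹ = c³, (c⁶)¹⁰ = c⁹, (c⁶)¹¹ = c¹⁵, (c⁶)¹² = c⁴, (c⁶)¹³ = c¹⁰, (c⁶)¹⁴ = c¹⁶, (c⁶)¹⁵ = c⁵, (c⁶)¹⁶ = c¹¹, (c⁶)¹⁷ = e.
So |⟨c⁶⟩| = ord(c⁶) = 17. With |G| = 17, by Lagrange [G : ⟨c⁶⟩] = 17/17 = 1.

Answer: 1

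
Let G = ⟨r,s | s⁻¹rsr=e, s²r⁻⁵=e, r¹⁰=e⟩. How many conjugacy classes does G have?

The conjugacy classes (representative and size) are:
  [e] (size 1), [r] (size 2), [r⁸] (size 2), [r⁷] (size 2), [r⁴] (size 2), [r⁵] (size 1), [r⁴s] (size 5), [r²s⁻¹] (size 5).
Class equation: 1 + 2 + 2 + 2 + 2 + 1 + 5 + 5 = 20 = |G|. So G has 8 conjugacy classes.

Answer: 8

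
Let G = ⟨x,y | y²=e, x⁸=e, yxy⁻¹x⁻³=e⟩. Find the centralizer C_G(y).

⟨y⟩ ⊆ C_G(y) since powers of y commute with y; so |C_G(y)| ≥ |⟨y⟩| = 2.
By orbit–stabilizer, |C_G(y)| = |G| / |conj. class of y| = 16 / 4 = 4.
The 4 elements commuting with y are {e, x⁴, y, x⁴y}.

Answer: {e, x⁴, y, x⁴y}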